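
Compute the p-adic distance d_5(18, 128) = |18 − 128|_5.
d_5(18, 128) = 1/5

Step 1 — x − y = 18 − 128 = -110. Step 2 — v_5(-110) = 1 (factor: -110 = −(5^1 · 22); the sign does not affect v_p). Step 3 — |x − y|_5 = 5^{-1} = 1/5.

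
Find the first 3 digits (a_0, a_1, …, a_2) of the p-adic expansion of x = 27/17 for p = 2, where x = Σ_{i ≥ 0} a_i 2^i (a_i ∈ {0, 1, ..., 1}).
(a_0, …, a_2) = (1, 1, 0)

v_2(27/17) = 0 (numerator and denominator both coprime to 2), so x ∈ ℤ_2^×. Compute digits iteratively via a_i = x_i mod 2, x_{i+1} = (x_i − a_i)/2, with x_0 = x:
  x_0 = 27/17;  a_0 = 1;  x_1 = (x_0 − 1)/2 = 5/17
  x_1 = 5/17;  a_1 = 1;  x_2 = (x_1 − 1)/2 = -6/17
  x_2 = -6/17;  a_2 = 0;  x_3 = (x_2 − 0)/2 = -3/17
Digits: (1, 1, 0).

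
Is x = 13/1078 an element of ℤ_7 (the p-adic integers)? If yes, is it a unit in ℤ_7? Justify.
x ∉ ℤ_7 (v_7(x) = -2 < 0)

ℤ_7 = {x ∈ ℚ_7 : v_7(x) ≥ 0} and ℤ_7^× = {x ∈ ℤ_7 : v_7(x) = 0}. Here v_7(13/1078) = v_7(num) − v_7(den) = -2; compare against these criteria.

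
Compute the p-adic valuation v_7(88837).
v_7(88837) = 4

v_7(n) is the largest exponent k such that 7^k divides n. Factor out: 88837 = 7^4 · 37. (Sign doesn't affect v_p.) So v_7(88837) = 4.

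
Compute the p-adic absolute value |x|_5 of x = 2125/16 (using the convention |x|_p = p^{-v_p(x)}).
|2125/16|_5 = 1/125

Step 1 — compute v_5(x) by factoring powers of 5 out of the numerator and denominator: v_5(2125/16) = 3. Step 2 — apply |x|_p = p^{-v_p(x)} = 5^{-3} = 1/125.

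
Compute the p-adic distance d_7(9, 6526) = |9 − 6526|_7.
d_7(9, 6526) = 1/343

Step 1 — x − y = 9 − 6526 = -6517. Step 2 — v_7(-6517) = 3 (factor: -6517 = −(7^3 · 19); the sign does not affect v_p). Step 3 — |x − y|_7 = 7^{-3} = 1/343.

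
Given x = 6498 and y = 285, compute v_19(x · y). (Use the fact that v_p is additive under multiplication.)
v_19(1851930) = 3

v_p(x) = 2 (factor: 6498 = 19^2 · 18); v_p(y) = 1 (factor: 285 = 19^1 · 15). Additivity: v_p(xy) = v_p(x) + v_p(y) = 2 + 1 = 3. (Direct check: xy = 1851930 = 19^3 · (270).)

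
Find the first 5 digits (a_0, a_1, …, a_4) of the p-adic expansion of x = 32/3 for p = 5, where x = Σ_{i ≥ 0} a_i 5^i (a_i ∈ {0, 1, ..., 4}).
(a_0, …, a_4) = (4, 3, 3, 1, 3)

v_5(32/3) = 0 (numerator and denominator both coprime to 5), so x ∈ ℤ_5^×. Compute digits iteratively via a_i = x_i mod 5, x_{i+1} = (x_i − a_i)/5, with x_0 = x:
  x_0 = 32/3;  a_0 = 4;  x_1 = (x_0 − 4)/5 = 4/3
  x_1 = 4/3;  a_1 = 3;  x_2 = (x_1 − 3)/5 = -1/3
  x_2 = -1/3;  a_2 = 3;  x_3 = (x_2 − 3)/5 = -2/3
  x_3 = -2/3;  a_3 = 1;  x_4 = (x_3 − 1)/5 = -1/3
  x_4 = -1/3;  a_4 = 3;  x_5 = (x_4 − 3)/5 = -2/3
Digits: (4, 3, 3, 1, 3).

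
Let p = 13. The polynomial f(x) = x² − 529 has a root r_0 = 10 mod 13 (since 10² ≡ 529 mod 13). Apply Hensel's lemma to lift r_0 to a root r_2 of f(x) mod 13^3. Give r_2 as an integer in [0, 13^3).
r_2 = 23 (mod 2197)

Hensel's recurrence: r_{i+1} = r_i − f(r_i)·(f′(r_i))^{-1} mod 13^{i+2}, with f′(x) = 2x. Iterate:
  r_0 = 10 (mod 13)
  r_1 = 23 (mod 169)
  r_2 = 23 (mod 2197)
Final: r_2 = 23, and one checks f(r_2) ≡ 0 mod 13^3.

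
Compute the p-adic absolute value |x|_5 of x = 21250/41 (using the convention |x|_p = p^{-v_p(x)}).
|21250/41|_5 = 1/625

Step 1 — compute v_5(x) by factoring powers of 5 out of the numerator and denominator: v_5(21250/41) = 4. Step 2 — apply |x|_p = p^{-v_p(x)} = 5^{-4} = 1/625.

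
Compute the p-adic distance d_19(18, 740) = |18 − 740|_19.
d_19(18, 740) = 1/361

Step 1 — x − y = 18 − 740 = -722. Step 2 — v_19(-722) = 2 (factor: -722 = −(19^2 · 2); the sign does not affect v_p). Step 3 — |x − y|_19 = 19^{-2} = 1/361.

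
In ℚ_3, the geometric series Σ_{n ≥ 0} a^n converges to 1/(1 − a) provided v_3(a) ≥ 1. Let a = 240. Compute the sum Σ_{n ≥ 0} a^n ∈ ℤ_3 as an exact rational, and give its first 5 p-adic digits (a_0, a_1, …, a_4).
Σ a^n = 1/(1 − a) = -1/239;  first 5 digits = (1, 2, 0, 2, 0)

v_3(a) = 1 ≥ 1, so the series converges in ℤ_3 to 1/(1 − a) = 1/(1 − 240) = -1/239. Expand this rational in ℤ_3: compute digits iteratively via d_i = x_i mod 3, x_{i+1} = (x_i − d_i)/3. The first 5 digits are (1, 2, 0, 2, 0).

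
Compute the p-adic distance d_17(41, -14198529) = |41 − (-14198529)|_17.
d_17(41, -14198529) = 1/1419857

Step 1 — x − y = 41 − (-14198529) = 14198570. Step 2 — v_17(14198570) = 5 (factor: 14198570 = (17^5 · 10); the sign does not affect v_p). Step 3 — |x − y|_17 = 17^{-5} = 1/1419857.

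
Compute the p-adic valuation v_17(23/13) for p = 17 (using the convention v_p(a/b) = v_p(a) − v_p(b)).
v_17(23/13) = 0

Factor powers of 17 from the numerator and denominator of the reduced fraction: 23 = 17^0 · 23 and 13 = 17^0 · 13. Apply v_p(a/b) = v_p(a) − v_p(b): v_17(23/13) = 0 − 0 = 0.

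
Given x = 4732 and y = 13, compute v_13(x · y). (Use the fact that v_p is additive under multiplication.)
v_13(61516) = 3

v_p(x) = 2 (factor: 4732 = 13^2 · 28); v_p(y) = 1 (factor: 13 = 13^1 · 1). Additivity: v_p(xy) = v_p(x) + v_p(y) = 2 + 1 = 3. (Direct check: xy = 61516 = 13^3 · (28).)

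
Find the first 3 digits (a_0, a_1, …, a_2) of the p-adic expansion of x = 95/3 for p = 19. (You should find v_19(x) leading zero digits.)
(a_0, …, a_2) = (0, 8, 6)

v_19(95/3) = 1, so a_0 = ... = a_0 = 0. Factor out: x = 19^1 · u with u = 5/3 a unit in ℤ_19. Expand u iteratively via a_{v+i} = u_i mod 19, u_{i+1} = (u_i − a_{v+i})/19:
  u_0 = 5/3;  a_1 = 8;  u_1 = (u_0 − 8)/19 = -1/3
  u_1 = -1/3;  a_2 = 6;  u_2 = (u_1 − 6)/19 = -1/3
Digits: (0, 8, 6).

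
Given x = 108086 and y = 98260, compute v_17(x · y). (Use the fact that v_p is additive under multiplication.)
v_17(10620530360) = 6

v_p(x) = 3 (factor: 108086 = 17^3 · 22); v_p(y) = 3 (factor: 98260 = 17^3 · 20). Additivity: v_p(xy) = v_p(x) + v_p(y) = 3 + 3 = 6. (Direct check: xy = 10620530360 = 17^6 · (440).)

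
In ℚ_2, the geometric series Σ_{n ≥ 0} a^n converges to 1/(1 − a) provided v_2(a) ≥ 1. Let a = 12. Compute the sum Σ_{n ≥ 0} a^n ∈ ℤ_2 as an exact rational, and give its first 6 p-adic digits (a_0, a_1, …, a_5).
Σ a^n = 1/(1 − a) = -1/11;  first 6 digits = (1, 0, 1, 1, 1, 0)

v_2(a) = 2 ≥ 1, so the series converges in ℤ_2 to 1/(1 − a) = 1/(1 − 12) = -1/11. Expand this rational in ℤ_2: compute digits iteratively via d_i = x_i mod 2, x_{i+1} = (x_i − d_i)/2. The first 6 digits are (1, 0, 1, 1, 1, 0).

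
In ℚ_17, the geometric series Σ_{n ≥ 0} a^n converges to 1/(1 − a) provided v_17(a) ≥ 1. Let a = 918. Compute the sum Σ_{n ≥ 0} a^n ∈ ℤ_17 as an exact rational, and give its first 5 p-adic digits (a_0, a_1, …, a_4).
Σ a^n = 1/(1 − a) = -1/917;  first 5 digits = (1, 3, 12, 11, 3)

v_17(a) = 1 ≥ 1, so the series converges in ℤ_17 to 1/(1 − a) = 1/(1 − 918) = -1/917. Expand this rational in ℤ_17: compute digits iteratively via d_i = x_i mod 17, x_{i+1} = (x_i − d_i)/17. The first 5 digits are (1, 3, 12, 11, 3).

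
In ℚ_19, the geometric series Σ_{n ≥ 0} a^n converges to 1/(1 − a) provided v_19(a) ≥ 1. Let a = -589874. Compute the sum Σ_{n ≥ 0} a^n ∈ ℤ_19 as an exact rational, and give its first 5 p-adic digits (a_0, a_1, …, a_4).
Σ a^n = 1/(1 − a) = 1/589875;  first 5 digits = (1, 0, 0, 9, 14)

v_19(a) = 3 ≥ 1, so the series converges in ℤ_19 to 1/(1 − a) = 1/(1 − (-589874)) = 1/589875. Expand this rational in ℤ_19: compute digits iteratively via d_i = x_i mod 19, x_{i+1} = (x_i − d_i)/19. The first 5 digits are (1, 0, 0, 9, 14).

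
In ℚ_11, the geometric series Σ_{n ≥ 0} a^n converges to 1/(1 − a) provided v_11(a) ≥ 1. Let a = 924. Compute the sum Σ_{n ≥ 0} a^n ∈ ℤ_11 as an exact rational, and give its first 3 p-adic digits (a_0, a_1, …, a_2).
Σ a^n = 1/(1 − a) = -1/923;  first 3 digits = (1, 7, 1)

v_11(a) = 1 ≥ 1, so the series converges in ℤ_11 to 1/(1 − a) = 1/(1 − 924) = -1/923. Expand this rational in ℤ_11: compute digits iteratively via d_i = x_i mod 11, x_{i+1} = (x_i − d_i)/11. The first 3 digits are (1, 7, 1).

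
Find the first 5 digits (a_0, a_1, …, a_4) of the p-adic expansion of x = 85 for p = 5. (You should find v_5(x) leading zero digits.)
(a_0, …, a_4) = (0, 2, 3, 0, 0)

v_5(85) = 1, so a_0 = ... = a_0 = 0. Factor out: x = 5^1 · u with u = 17 a unit in ℤ_5. Expand u iteratively via a_{v+i} = u_i mod 5, u_{i+1} = (u_i − a_{v+i})/5:
  u_0 = 17;  a_1 = 2;  u_1 = (u_0 − 2)/5 = 3
  u_1 = 3;  a_2 = 3;  u_2 = (u_1 − 3)/5 = 0
  u_2 = 0;  a_3 = 0;  u_3 = (u_2 − 0)/5 = 0
  u_3 = 0;  a_4 = 0;  u_4 = (u_3 − 0)/5 = 0
Digits: (0, 2, 3, 0, 0).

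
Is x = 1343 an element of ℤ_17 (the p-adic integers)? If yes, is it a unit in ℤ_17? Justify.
x ∈ ℤ_17 but not a unit; v_17(x) = 1 > 0

ℤ_17 = {x ∈ ℚ_17 : v_17(x) ≥ 0} and ℤ_17^× = {x ∈ ℤ_17 : v_17(x) = 0}. Here v_17(1343) = v_17(num) − v_17(den) = 1; compare against these criteria.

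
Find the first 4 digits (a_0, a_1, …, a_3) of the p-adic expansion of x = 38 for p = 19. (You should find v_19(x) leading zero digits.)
(a_0, …, a_3) = (0, 2, 0, 0)

v_19(38) = 1, so a_0 = ... = a_0 = 0. Factor out: x = 19^1 · u with u = 2 a unit in ℤ_19. Expand u iteratively via a_{v+i} = u_i mod 19, u_{i+1} = (u_i − a_{v+i})/19:
  u_0 = 2;  a_1 = 2;  u_1 = (u_0 − 2)/19 = 0
  u_1 = 0;  a_2 = 0;  u_2 = (u_1 − 0)/19 = 0
  u_2 = 0;  a_3 = 0;  u_3 = (u_2 − 0)/19 = 0
Digits: (0, 2, 0, 0).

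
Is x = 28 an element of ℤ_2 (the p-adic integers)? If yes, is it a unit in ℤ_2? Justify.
x ∈ ℤ_2 but not a unit; v_2(x) = 2 > 0

ℤ_2 = {x ∈ ℚ_2 : v_2(x) ≥ 0} and ℤ_2^× = {x ∈ ℤ_2 : v_2(x) = 0}. Here v_2(28) = v_2(num) − v_2(den) = 2; compare against these criteria.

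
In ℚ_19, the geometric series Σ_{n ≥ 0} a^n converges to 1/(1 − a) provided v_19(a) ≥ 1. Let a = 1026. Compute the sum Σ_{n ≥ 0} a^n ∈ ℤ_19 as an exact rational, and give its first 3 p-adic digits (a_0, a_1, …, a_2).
Σ a^n = 1/(1 − a) = -1/1025;  first 3 digits = (1, 16, 11)

v_19(a) = 1 ≥ 1, so the series converges in ℤ_19 to 1/(1 − a) = 1/(1 − 1026) = -1/1025. Expand this rational in ℤ_19: compute digits iteratively via d_i = x_i mod 19, x_{i+1} = (x_i − d_i)/19. The first 3 digits are (1, 16, 11).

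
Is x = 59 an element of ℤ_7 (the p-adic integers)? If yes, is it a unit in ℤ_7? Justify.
x ∈ ℤ_7^× (unit); v_7(x) = 0

ℤ_7 = {x ∈ ℚ_7 : v_7(x) ≥ 0} and ℤ_7^× = {x ∈ ℤ_7 : v_7(x) = 0}. Here v_7(59) = v_7(num) − v_7(den) = 0; compare against these criteria.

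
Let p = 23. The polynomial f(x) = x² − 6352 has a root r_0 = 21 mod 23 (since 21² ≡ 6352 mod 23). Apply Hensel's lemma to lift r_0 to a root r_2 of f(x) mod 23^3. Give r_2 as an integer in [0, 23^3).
r_2 = 10578 (mod 12167)

Hensel's recurrence: r_{i+1} = r_i − f(r_i)·(f′(r_i))^{-1} mod 23^{i+2}, with f′(x) = 2x. Iterate:
  r_0 = 21 (mod 23)
  r_1 = 527 (mod 529)
  r_2 = 10578 (mod 12167)
Final: r_2 = 10578, and one checks f(r_2) ≡ 0 mod 23^3.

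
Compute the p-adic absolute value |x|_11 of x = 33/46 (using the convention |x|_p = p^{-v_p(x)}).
|33/46|_11 = 1/11

Step 1 — compute v_11(x) by factoring powers of 11 out of the numerator and denominator: v_11(33/46) = 1. Step 2 — apply |x|_p = p^{-v_p(x)} = 11^{-1} = 1/11.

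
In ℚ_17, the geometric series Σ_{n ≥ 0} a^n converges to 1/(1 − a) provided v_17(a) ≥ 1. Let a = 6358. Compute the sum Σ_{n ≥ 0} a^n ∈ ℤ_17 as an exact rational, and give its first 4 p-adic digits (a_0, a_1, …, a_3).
Σ a^n = 1/(1 − a) = -1/6357;  first 4 digits = (1, 0, 5, 1)

v_17(a) = 2 ≥ 1, so the series converges in ℤ_17 to 1/(1 − a) = 1/(1 − 6358) = -1/6357. Expand this rational in ℤ_17: compute digits iteratively via d_i = x_i mod 17, x_{i+1} = (x_i − d_i)/17. The first 4 digits are (1, 0, 5, 1).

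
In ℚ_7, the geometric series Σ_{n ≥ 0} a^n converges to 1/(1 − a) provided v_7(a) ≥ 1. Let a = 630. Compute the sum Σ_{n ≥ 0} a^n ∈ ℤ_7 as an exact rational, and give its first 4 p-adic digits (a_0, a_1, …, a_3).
Σ a^n = 1/(1 − a) = -1/629;  first 4 digits = (1, 6, 6, 2)

v_7(a) = 1 ≥ 1, so the series converges in ℤ_7 to 1/(1 − a) = 1/(1 − 630) = -1/629. Expand this rational in ℤ_7: compute digits iteratively via d_i = x_i mod 7, x_{i+1} = (x_i − d_i)/7. The first 4 digits are (1, 6, 6, 2).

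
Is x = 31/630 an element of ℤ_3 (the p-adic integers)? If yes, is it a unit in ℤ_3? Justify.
x ∉ ℤ_3 (v_3(x) = -2 < 0)

ℤ_3 = {x ∈ ℚ_3 : v_3(x) ≥ 0} and ℤ_3^× = {x ∈ ℤ_3 : v_3(x) = 0}. Here v_3(31/630) = v_3(num) − v_3(den) = -2; compare against these criteria.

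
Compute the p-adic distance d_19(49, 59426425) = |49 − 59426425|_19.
d_19(49, 59426425) = 1/2476099

Step 1 — x − y = 49 − 59426425 = -59426376. Step 2 — v_19(-59426376) = 5 (factor: -59426376 = −(19^5 · 24); the sign does not affect v_p). Step 3 — |x − y|_19 = 19^{-5} = 1/2476099.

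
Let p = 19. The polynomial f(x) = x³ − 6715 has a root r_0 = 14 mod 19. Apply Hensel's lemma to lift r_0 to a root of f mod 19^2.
r_1 = 14 (mod 361)

Hensel: r_{i+1} = r_i − f(r_i)/f′(r_i) mod 19^{i+2}, where f′(x) = 3x². Iterate:
  r_0 = 14 (mod 19)
  r_1 = 14 (mod 361)
Final: r = 14 with f(r) ≡ 0 mod 19^2.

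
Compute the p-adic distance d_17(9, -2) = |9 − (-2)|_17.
d_17(9, -2) = 1

Step 1 — x − y = 9 − (-2) = 11. Step 2 — v_17(11) = 0 (factor: 11 = (17^0 · 11); the sign does not affect v_p). Step 3 — |x − y|_17 = 17^{0} = 1.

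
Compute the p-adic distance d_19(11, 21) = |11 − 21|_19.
d_19(11, 21) = 1

Step 1 — x − y = 11 − 21 = -10. Step 2 — v_19(-10) = 0 (factor: -10 = −(19^0 · 10); the sign does not affect v_p). Step 3 — |x − y|_19 = 19^{0} = 1.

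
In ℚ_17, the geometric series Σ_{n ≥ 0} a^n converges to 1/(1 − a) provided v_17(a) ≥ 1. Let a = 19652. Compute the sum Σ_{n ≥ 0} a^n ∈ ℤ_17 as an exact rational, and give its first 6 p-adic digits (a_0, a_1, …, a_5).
Σ a^n = 1/(1 − a) = -1/19651;  first 6 digits = (1, 0, 0, 4, 0, 0)

v_17(a) = 3 ≥ 1, so the series converges in ℤ_17 to 1/(1 − a) = 1/(1 − 19652) = -1/19651. Expand this rational in ℤ_17: compute digits iteratively via d_i = x_i mod 17, x_{i+1} = (x_i − d_i)/17. The first 6 digits are (1, 0, 0, 4, 0, 0).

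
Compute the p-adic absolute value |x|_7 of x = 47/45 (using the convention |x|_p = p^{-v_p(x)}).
|47/45|_7 = 1

Step 1 — compute v_7(x) by factoring powers of 7 out of the numerator and denominator: v_7(47/45) = 0. Step 2 — apply |x|_p = p^{-v_p(x)} = 7^{0} = 1.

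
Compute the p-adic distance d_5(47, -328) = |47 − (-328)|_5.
d_5(47, -328) = 1/125

Step 1 — x − y = 47 − (-328) = 375. Step 2 — v_5(375) = 3 (factor: 375 = (5^3 · 3); the sign does not affect v_p). Step 3 — |x − y|_5 = 5^{-3} = 1/125.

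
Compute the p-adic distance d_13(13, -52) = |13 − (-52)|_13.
d_13(13, -52) = 1/13

Step 1 — x − y = 13 − (-52) = 65. Step 2 — v_13(65) = 1 (factor: 65 = (13^1 · 5); the sign does not affect v_p). Step 3 — |x − y|_13 = 13^{-1} = 1/13.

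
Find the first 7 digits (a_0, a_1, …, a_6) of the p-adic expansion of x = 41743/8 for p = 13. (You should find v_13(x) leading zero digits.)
(a_0, …, a_6) = (0, 0, 0, 4, 8, 1, 8)

v_13(41743/8) = 3, so a_0 = ... = a_2 = 0. Factor out: x = 13^3 · u with u = 19/8 a unit in ℤ_13. Expand u iteratively via a_{v+i} = u_i mod 13, u_{i+1} = (u_i − a_{v+i})/13:
  u_0 = 19/8;  a_3 = 4;  u_1 = (u_0 − 4)/13 = -1/8
  u_1 = -1/8;  a_4 = 8;  u_2 = (u_1 − 8)/13 = -5/8
  u_2 = -5/8;  a_5 = 1;  u_3 = (u_2 − 1)/13 = -1/8
  u_3 = -1/8;  a_6 = 8;  u_4 = (u_3 − 8)/13 = -5/8
Digits: (0, 0, 0, 4, 8, 1, 8).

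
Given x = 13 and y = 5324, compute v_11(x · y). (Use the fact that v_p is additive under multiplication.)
v_11(69212) = 3

v_p(x) = 0 (factor: 13 = 11^0 · 13); v_p(y) = 3 (factor: 5324 = 11^3 · 4). Additivity: v_p(xy) = v_p(x) + v_p(y) = 0 + 3 = 3. (Direct check: xy = 69212 = 11^3 · (52).)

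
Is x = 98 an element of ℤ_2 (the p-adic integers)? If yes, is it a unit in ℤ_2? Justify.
x ∈ ℤ_2 but not a unit; v_2(x) = 1 > 0

ℤ_2 = {x ∈ ℚ_2 : v_2(x) ≥ 0} and ℤ_2^× = {x ∈ ℤ_2 : v_2(x) = 0}. Here v_2(98) = v_2(num) − v_2(den) = 1; compare against these criteria.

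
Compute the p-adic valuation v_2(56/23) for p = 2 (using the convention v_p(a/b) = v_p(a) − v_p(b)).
v_2(56/23) = 3

Factor powers of 2 from the numerator and denominator of the reduced fraction: 56 = 2^3 · 7 and 23 = 2^0 · 23. Apply v_p(a/b) = v_p(a) − v_p(b): v_2(56/23) = 3 − 0 = 3.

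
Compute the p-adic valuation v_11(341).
v_11(341) = 1

v_11(n) is the largest exponent k such that 11^k divides n. Factor out: 341 = 11^1 · 31. (Sign doesn't affect v_p.) So v_11(341) = 1.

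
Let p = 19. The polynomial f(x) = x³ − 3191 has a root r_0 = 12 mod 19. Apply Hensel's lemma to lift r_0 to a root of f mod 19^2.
r_1 = 297 (mod 361)

Hensel: r_{i+1} = r_i − f(r_i)/f′(r_i) mod 19^{i+2}, where f′(x) = 3x². Iterate:
  r_0 = 12 (mod 19)
  r_1 = 297 (mod 361)
Final: r = 297 with f(r) ≡ 0 mod 19^2.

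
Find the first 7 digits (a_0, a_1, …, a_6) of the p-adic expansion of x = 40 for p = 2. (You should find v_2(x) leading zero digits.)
(a_0, …, a_6) = (0, 0, 0, 1, 0, 1, 0)

v_2(40) = 3, so a_0 = ... = a_2 = 0. Factor out: x = 2^3 · u with u = 5 a unit in ℤ_2. Expand u iteratively via a_{v+i} = u_i mod 2, u_{i+1} = (u_i − a_{v+i})/2:
  u_0 = 5;  a_3 = 1;  u_1 = (u_0 − 1)/2 = 2
  u_1 = 2;  a_4 = 0;  u_2 = (u_1 − 0)/2 = 1
  u_2 = 1;  a_5 = 1;  u_3 = (u_2 − 1)/2 = 0
  u_3 = 0;  a_6 = 0;  u_4 = (u_3 − 0)/2 = 0
Digits: (0, 0, 0, 1, 0, 1, 0).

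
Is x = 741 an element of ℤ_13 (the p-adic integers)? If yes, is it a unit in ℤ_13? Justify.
x ∈ ℤ_13 but not a unit; v_13(x) = 1 > 0

ℤ_13 = {x ∈ ℚ_13 : v_13(x) ≥ 0} and ℤ_13^× = {x ∈ ℤ_13 : v_13(x) = 0}. Here v_13(741) = v_13(num) − v_13(den) = 1; compare against these criteria.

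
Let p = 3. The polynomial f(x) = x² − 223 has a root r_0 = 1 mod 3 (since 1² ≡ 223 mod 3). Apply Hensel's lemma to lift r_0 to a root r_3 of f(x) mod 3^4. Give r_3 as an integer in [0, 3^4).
r_3 = 40 (mod 81)

Hensel's recurrence: r_{i+1} = r_i − f(r_i)·(f′(r_i))^{-1} mod 3^{i+2}, with f′(x) = 2x. Iterate:
  r_0 = 1 (mod 3)
  r_1 = 4 (mod 9)
  r_2 = 13 (mod 27)
  r_3 = 40 (mod 81)
Final: r_3 = 40, and one checks f(r_3) ≡ 0 mod 3^4.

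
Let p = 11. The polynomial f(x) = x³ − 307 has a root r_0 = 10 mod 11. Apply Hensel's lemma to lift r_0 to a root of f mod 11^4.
r_3 = 12121 (mod 14641)

Hensel: r_{i+1} = r_i − f(r_i)/f′(r_i) mod 11^{i+2}, where f′(x) = 3x². Iterate:
  r_0 = 10 (mod 11)
  r_1 = 21 (mod 121)
  r_2 = 142 (mod 1331)
  r_3 = 12121 (mod 14641)
Final: r = 12121 with f(r) ≡ 0 mod 11^4.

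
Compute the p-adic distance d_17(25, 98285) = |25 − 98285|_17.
d_17(25, 98285) = 1/4913

Step 1 — x − y = 25 − 98285 = -98260. Step 2 — v_17(-98260) = 3 (factor: -98260 = −(17^3 · 20); the sign does not affect v_p). Step 3 — |x − y|_17 = 17^{-3} = 1/4913.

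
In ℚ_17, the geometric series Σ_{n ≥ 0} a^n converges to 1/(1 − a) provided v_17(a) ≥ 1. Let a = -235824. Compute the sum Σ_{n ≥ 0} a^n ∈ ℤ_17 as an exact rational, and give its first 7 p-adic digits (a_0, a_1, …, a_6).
Σ a^n = 1/(1 − a) = 1/235825;  first 7 digits = (1, 0, 0, 3, 14, 16, 8)

v_17(a) = 3 ≥ 1, so the series converges in ℤ_17 to 1/(1 − a) = 1/(1 − (-235824)) = 1/235825. Expand this rational in ℤ_17: compute digits iteratively via d_i = x_i mod 17, x_{i+1} = (x_i − d_i)/17. The first 7 digits are (1, 0, 0, 3, 14, 16, 8).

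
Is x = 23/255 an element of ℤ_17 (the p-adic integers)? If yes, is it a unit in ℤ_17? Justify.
x ∉ ℤ_17 (v_17(x) = -1 < 0)

ℤ_17 = {x ∈ ℚ_17 : v_17(x) ≥ 0} and ℤ_17^× = {x ∈ ℤ_17 : v_17(x) = 0}. Here v_17(23/255) = v_17(num) − v_17(den) = -1; compare against these criteria.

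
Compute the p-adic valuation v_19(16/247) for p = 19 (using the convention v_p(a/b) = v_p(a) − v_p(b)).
v_19(16/247) = -1

Factor powers of 19 from the numerator and denominator of the reduced fraction: 16 = 19^0 · 16 and 247 = 19^1 · 13. Apply v_p(a/b) = v_p(a) − v_p(b): v_19(16/247) = 0 − 1 = -1.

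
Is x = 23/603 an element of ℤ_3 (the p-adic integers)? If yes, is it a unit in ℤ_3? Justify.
x ∉ ℤ_3 (v_3(x) = -2 < 0)

ℤ_3 = {x ∈ ℚ_3 : v_3(x) ≥ 0} and ℤ_3^× = {x ∈ ℤ_3 : v_3(x) = 0}. Here v_3(23/603) = v_3(num) − v_3(den) = -2; compare against these criteria.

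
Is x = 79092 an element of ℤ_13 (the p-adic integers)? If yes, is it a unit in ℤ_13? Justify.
x ∈ ℤ_13 but not a unit; v_13(x) = 3 > 0

ℤ_13 = {x ∈ ℚ_13 : v_13(x) ≥ 0} and ℤ_13^× = {x ∈ ℤ_13 : v_13(x) = 0}. Here v_13(79092) = v_13(num) − v_13(den) = 3; compare against these criteria.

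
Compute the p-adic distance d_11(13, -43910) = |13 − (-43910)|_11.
d_11(13, -43910) = 1/14641

Step 1 — x − y = 13 − (-43910) = 43923. Step 2 — v_11(43923) = 4 (factor: 43923 = (11^4 · 3); the sign does not affect v_p). Step 3 — |x − y|_11 = 11^{-4} = 1/14641.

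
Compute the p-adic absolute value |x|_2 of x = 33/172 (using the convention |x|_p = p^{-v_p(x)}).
|33/172|_2 = 4

Step 1 — compute v_2(x) by factoring powers of 2 out of the numerator and denominator: v_2(33/172) = -2. Step 2 — apply |x|_p = p^{-v_p(x)} = 2^{2} = 4.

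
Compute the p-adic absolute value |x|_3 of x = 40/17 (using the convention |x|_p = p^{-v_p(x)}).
|40/17|_3 = 1

Step 1 — compute v_3(x) by factoring powers of 3 out of the numerator and denominator: v_3(40/17) = 0. Step 2 — apply |x|_p = p^{-v_p(x)} = 3^{0} = 1.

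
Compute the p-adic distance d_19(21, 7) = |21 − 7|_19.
d_19(21, 7) = 1

Step 1 — x − y = 21 − 7 = 14. Step 2 — v_19(14) = 0 (factor: 14 = (19^0 · 14); the sign does not affect v_p). Step 3 — |x − y|_19 = 19^{0} = 1.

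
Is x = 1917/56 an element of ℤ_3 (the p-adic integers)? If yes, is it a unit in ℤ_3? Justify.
x ∈ ℤ_3 but not a unit; v_3(x) = 3 > 0

ℤ_3 = {x ∈ ℚ_3 : v_3(x) ≥ 0} and ℤ_3^× = {x ∈ ℤ_3 : v_3(x) = 0}. Here v_3(1917/56) = v_3(num) − v_3(den) = 3; compare against these criteria.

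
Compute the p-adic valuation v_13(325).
v_13(325) = 1

v_13(n) is the largest exponent k such that 13^k divides n. Factor out: 325 = 13^1 · 25. (Sign doesn't affect v_p.) So v_13(325) = 1.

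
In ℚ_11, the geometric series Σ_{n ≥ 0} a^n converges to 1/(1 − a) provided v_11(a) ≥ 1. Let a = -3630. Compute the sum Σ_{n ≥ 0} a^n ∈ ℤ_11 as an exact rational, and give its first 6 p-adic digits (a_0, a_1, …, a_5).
Σ a^n = 1/(1 − a) = 1/3631;  first 6 digits = (1, 0, 3, 8, 8, 4)

v_11(a) = 2 ≥ 1, so the series converges in ℤ_11 to 1/(1 − a) = 1/(1 − (-3630)) = 1/3631. Expand this rational in ℤ_11: compute digits iteratively via d_i = x_i mod 11, x_{i+1} = (x_i − d_i)/11. The first 6 digits are (1, 0, 3, 8, 8, 4).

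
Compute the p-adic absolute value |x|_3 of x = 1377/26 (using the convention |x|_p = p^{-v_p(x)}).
|1377/26|_3 = 1/81

Step 1 — compute v_3(x) by factoring powers of 3 out of the numerator and denominator: v_3(1377/26) = 4. Step 2 — apply |x|_p = p^{-v_p(x)} = 3^{-4} = 1/81.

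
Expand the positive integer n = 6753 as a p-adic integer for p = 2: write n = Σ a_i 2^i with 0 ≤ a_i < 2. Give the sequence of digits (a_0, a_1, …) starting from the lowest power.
(a_0, a_1, …) = (1, 0, 0, 0, 0, 1, 1, 0, 0, 1, 0, 1, 1)

Repeated division by 2 gives the digits low-to-high: 6753 = 1 + 1·2^5 + 1·2^6 + 1·2^9 + 1·2^11 + 1·2^12. Digit sequence: (1, 0, 0, 0, 0, 1, 1, 0, 0, 1, 0, 1, 1).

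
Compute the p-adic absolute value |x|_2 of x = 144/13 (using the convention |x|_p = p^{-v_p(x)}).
|144/13|_2 = 1/16

Step 1 — compute v_2(x) by factoring powers of 2 out of the numerator and denominator: v_2(144/13) = 4. Step 2 — apply |x|_p = p^{-v_p(x)} = 2^{-4} = 1/16.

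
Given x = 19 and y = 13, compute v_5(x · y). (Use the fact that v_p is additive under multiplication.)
v_5(247) = 0

v_p(x) = 0 (factor: 19 = 5^0 · 19); v_p(y) = 0 (factor: 13 = 5^0 · 13). Additivity: v_p(xy) = v_p(x) + v_p(y) = 0 + 0 = 0. (Direct check: xy = 247 = 5^0 · (247).)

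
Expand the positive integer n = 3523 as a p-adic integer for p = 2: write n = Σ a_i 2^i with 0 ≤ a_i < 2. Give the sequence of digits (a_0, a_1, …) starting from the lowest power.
(a_0, a_1, …) = (1, 1, 0, 0, 0, 0, 1, 1, 1, 0, 1, 1)

Repeated division by 2 gives the digits low-to-high: 3523 = 1 + 1·2^1 + 1·2^6 + 1·2^7 + 1·2^8 + 1·2^10 + 1·2^11. Digit sequence: (1, 1, 0, 0, 0, 0, 1, 1, 1, 0, 1, 1).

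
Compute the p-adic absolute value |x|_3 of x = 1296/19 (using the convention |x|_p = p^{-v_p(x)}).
|1296/19|_3 = 1/81

Step 1 — compute v_3(x) by factoring powers of 3 out of the numerator and denominator: v_3(1296/19) = 4. Step 2 — apply |x|_p = p^{-v_p(x)} = 3^{-4} = 1/81.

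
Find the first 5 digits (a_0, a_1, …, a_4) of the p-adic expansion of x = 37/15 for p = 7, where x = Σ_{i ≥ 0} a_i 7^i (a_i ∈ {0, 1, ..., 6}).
(a_0, …, a_4) = (2, 1, 5, 3, 6)

v_7(37/15) = 0 (numerator and denominator both coprime to 7), so x ∈ ℤ_7^×. Compute digits iteratively via a_i = x_i mod 7, x_{i+1} = (x_i − a_i)/7, with x_0 = x:
  x_0 = 37/15;  a_0 = 2;  x_1 = (x_0 − 2)/7 = 1/15
  x_1 = 1/15;  a_1 = 1;  x_2 = (x_1 − 1)/7 = -2/15
  x_2 = -2/15;  a_2 = 5;  x_3 = (x_2 − 5)/7 = -11/15
  x_3 = -11/15;  a_3 = 3;  x_4 = (x_3 − 3)/7 = -8/15
  x_4 = -8/15;  a_4 = 6;  x_5 = (x_4 − 6)/7 = -14/15
Digits: (2, 1, 5, 3, 6).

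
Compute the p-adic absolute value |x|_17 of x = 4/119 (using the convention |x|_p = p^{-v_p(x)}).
|4/119|_17 = 17

Step 1 — compute v_17(x) by factoring powers of 17 out of the numerator and denominator: v_17(4/119) = -1. Step 2 — apply |x|_p = p^{-v_p(x)} = 17^{1} = 17.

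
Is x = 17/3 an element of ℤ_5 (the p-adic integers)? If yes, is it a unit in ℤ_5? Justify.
x ∈ ℤ_5^× (unit); v_5(x) = 0

ℤ_5 = {x ∈ ℚ_5 : v_5(x) ≥ 0} and ℤ_5^× = {x ∈ ℤ_5 : v_5(x) = 0}. Here v_5(17/3) = v_5(num) − v_5(den) = 0; compare against these criteria.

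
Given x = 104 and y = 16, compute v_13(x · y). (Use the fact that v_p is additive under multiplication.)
v_13(1664) = 1

v_p(x) = 1 (factor: 104 = 13^1 · 8); v_p(y) = 0 (factor: 16 = 13^0 · 16). Additivity: v_p(xy) = v_p(x) + v_p(y) = 1 + 0 = 1. (Direct check: xy = 1664 = 13^1 · (128).)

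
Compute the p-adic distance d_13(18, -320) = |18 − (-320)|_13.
d_13(18, -320) = 1/169

Step 1 — x − y = 18 − (-320) = 338. Step 2 — v_13(338) = 2 (factor: 338 = (13^2 · 2); the sign does not affect v_p). Step 3 — |x − y|_13 = 13^{-2} = 1/169.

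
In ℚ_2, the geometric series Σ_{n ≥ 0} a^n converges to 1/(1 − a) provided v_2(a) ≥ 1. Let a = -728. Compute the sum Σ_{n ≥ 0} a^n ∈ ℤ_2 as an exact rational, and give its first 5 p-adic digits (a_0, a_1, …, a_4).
Σ a^n = 1/(1 − a) = 1/729;  first 5 digits = (1, 0, 0, 1, 0)

v_2(a) = 3 ≥ 1, so the series converges in ℤ_2 to 1/(1 − a) = 1/(1 − (-728)) = 1/729. Expand this rational in ℤ_2: compute digits iteratively via d_i = x_i mod 2, x_{i+1} = (x_i − d_i)/2. The first 5 digits are (1, 0, 0, 1, 0).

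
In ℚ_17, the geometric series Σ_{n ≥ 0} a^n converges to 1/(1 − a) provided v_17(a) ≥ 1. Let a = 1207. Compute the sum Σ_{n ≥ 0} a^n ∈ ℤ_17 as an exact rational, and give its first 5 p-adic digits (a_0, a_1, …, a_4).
Σ a^n = 1/(1 − a) = -1/1206;  first 5 digits = (1, 3, 13, 0, 4)

v_17(a) = 1 ≥ 1, so the series converges in ℤ_17 to 1/(1 − a) = 1/(1 − 1207) = -1/1206. Expand this rational in ℤ_17: compute digits iteratively via d_i = x_i mod 17, x_{i+1} = (x_i − d_i)/17. The first 5 digits are (1, 3, 13, 0, 4).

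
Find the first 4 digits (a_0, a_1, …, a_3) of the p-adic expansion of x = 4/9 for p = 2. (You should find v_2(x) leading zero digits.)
(a_0, …, a_3) = (0, 0, 1, 0)

v_2(4/9) = 2, so a_0 = ... = a_1 = 0. Factor out: x = 2^2 · u with u = 1/9 a unit in ℤ_2. Expand u iteratively via a_{v+i} = u_i mod 2, u_{i+1} = (u_i − a_{v+i})/2:
  u_0 = 1/9;  a_2 = 1;  u_1 = (u_0 − 1)/2 = -4/9
  u_1 = -4/9;  a_3 = 0;  u_2 = (u_1 − 0)/2 = -2/9
Digits: (0, 0, 1, 0).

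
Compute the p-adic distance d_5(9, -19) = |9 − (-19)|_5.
d_5(9, -19) = 1

Step 1 — x − y = 9 − (-19) = 28. Step 2 — v_5(28) = 0 (factor: 28 = (5^0 · 28); the sign does not affect v_p). Step 3 — |x − y|_5 = 5^{0} = 1.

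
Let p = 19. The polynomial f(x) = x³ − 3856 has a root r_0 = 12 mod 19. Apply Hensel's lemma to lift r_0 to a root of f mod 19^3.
r_2 = 886 (mod 6859)

Hensel: r_{i+1} = r_i − f(r_i)/f′(r_i) mod 19^{i+2}, where f′(x) = 3x². Iterate:
  r_0 = 12 (mod 19)
  r_1 = 164 (mod 361)
  r_2 = 886 (mod 6859)
Final: r = 886 with f(r) ≡ 0 mod 19^3.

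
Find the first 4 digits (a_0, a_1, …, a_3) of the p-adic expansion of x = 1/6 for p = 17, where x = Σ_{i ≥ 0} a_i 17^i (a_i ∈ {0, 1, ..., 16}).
(a_0, …, a_3) = (3, 14, 2, 14)

v_17(1/6) = 0 (numerator and denominator both coprime to 17), so x ∈ ℤ_17^×. Compute digits iteratively via a_i = x_i mod 17, x_{i+1} = (x_i − a_i)/17, with x_0 = x:
  x_0 = 1/6;  a_0 = 3;  x_1 = (x_0 − 3)/17 = -1/6
  x_1 = -1/6;  a_1 = 14;  x_2 = (x_1 − 14)/17 = -5/6
  x_2 = -5/6;  a_2 = 2;  x_3 = (x_2 − 2)/17 = -1/6
  x_3 = -1/6;  a_3 = 14;  x_4 = (x_3 − 14)/17 = -5/6
Digits: (3, 14, 2, 14).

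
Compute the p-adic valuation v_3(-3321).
v_3(-3321) = 4

v_3(n) is the largest exponent k such that 3^k divides n. Factor out: -3321 = -3^4 · 41. (Sign doesn't affect v_p.) So v_3(-3321) = 4.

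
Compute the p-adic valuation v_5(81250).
v_5(81250) = 5

v_5(n) is the largest exponent k such that 5^k divides n. Factor out: 81250 = 5^5 · 26. (Sign doesn't affect v_p.) So v_5(81250) = 5.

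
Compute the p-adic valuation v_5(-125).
v_5(-125) = 3

v_5(n) is the largest exponent k such that 5^k divides n. Factor out: -125 = -5^3 · 1. (Sign doesn't affect v_p.) So v_5(-125) = 3.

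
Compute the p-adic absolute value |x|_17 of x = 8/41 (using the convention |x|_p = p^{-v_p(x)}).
|8/41|_17 = 1

Step 1 — compute v_17(x) by factoring powers of 17 out of the numerator and denominator: v_17(8/41) = 0. Step 2 — apply |x|_p = p^{-v_p(x)} = 17^{0} = 1.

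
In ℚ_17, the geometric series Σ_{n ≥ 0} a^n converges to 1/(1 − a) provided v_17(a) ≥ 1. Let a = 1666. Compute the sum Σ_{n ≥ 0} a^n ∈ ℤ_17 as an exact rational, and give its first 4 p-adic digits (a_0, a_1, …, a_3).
Σ a^n = 1/(1 − a) = -1/1665;  first 4 digits = (1, 13, 4, 8)

v_17(a) = 1 ≥ 1, so the series converges in ℤ_17 to 1/(1 − a) = 1/(1 − 1666) = -1/1665. Expand this rational in ℤ_17: compute digits iteratively via d_i = x_i mod 17, x_{i+1} = (x_i − d_i)/17. The first 4 digits are (1, 13, 4, 8).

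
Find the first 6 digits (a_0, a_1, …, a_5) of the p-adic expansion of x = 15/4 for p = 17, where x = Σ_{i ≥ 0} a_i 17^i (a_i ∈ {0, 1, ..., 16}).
(a_0, …, a_5) = (8, 4, 4, 4, 4, 4)

v_17(15/4) = 0 (numerator and denominator both coprime to 17), so x ∈ ℤ_17^×. Compute digits iteratively via a_i = x_i mod 17, x_{i+1} = (x_i − a_i)/17, with x_0 = x:
  x_0 = 15/4;  a_0 = 8;  x_1 = (x_0 − 8)/17 = -1/4
  x_1 = -1/4;  a_1 = 4;  x_2 = (x_1 − 4)/17 = -1/4
  x_2 = -1/4;  a_2 = 4;  x_3 = (x_2 − 4)/17 = -1/4
  x_3 = -1/4;  a_3 = 4;  x_4 = (x_3 − 4)/17 = -1/4
  x_4 = -1/4;  a_4 = 4;  x_5 = (x_4 − 4)/17 = -1/4
  x_5 = -1/4;  a_5 = 4;  x_6 = (x_5 − 4)/17 = -1/4
Digits: (8, 4, 4, 4, 4, 4).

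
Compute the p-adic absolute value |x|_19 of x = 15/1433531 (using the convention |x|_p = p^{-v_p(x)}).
|15/1433531|_19 = 130321

Step 1 — compute v_19(x) by factoring powers of 19 out of the numerator and denominator: v_19(15/1433531) = -4. Step 2 — apply |x|_p = p^{-v_p(x)} = 19^{4} = 130321.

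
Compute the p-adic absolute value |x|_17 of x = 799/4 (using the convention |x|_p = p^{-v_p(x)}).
|799/4|_17 = 1/17

Step 1 — compute v_17(x) by factoring powers of 17 out of the numerator and denominator: v_17(799/4) = 1. Step 2 — apply |x|_p = p^{-v_p(x)} = 17^{-1} = 1/17.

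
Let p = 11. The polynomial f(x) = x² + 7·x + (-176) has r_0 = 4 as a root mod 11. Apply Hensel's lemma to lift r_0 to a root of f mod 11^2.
r_1 = 37 (mod 121)

Hensel: r_{i+1} = r_i − f(r_i)·(f′(r_i))^{-1} mod 11^{i+2}, f′(x) = 2x + 7. Iterate:
  r_0 = 4 (mod 11)
  r_1 = 37 (mod 121)
Final: r = 37 satisfies f(r) ≡ 0 mod 11^2.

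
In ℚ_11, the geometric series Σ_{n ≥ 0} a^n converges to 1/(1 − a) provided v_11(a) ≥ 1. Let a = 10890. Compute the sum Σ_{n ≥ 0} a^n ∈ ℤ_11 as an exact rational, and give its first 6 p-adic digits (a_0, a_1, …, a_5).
Σ a^n = 1/(1 − a) = -1/10889;  first 6 digits = (1, 0, 2, 8, 4, 10)

v_11(a) = 2 ≥ 1, so the series converges in ℤ_11 to 1/(1 − a) = 1/(1 − 10890) = -1/10889. Expand this rational in ℤ_11: compute digits iteratively via d_i = x_i mod 11, x_{i+1} = (x_i − d_i)/11. The first 6 digits are (1, 0, 2, 8, 4, 10).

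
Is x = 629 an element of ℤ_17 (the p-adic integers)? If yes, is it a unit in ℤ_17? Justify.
x ∈ ℤ_17 but not a unit; v_17(x) = 1 > 0

ℤ_17 = {x ∈ ℚ_17 : v_17(x) ≥ 0} and ℤ_17^× = {x ∈ ℤ_17 : v_17(x) = 0}. Here v_17(629) = v_17(num) − v_17(den) = 1; compare against these criteria.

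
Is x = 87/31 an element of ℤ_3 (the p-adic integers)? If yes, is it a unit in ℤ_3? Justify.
x ∈ ℤ_3 but not a unit; v_3(x) = 1 > 0

ℤ_3 = {x ∈ ℚ_3 : v_3(x) ≥ 0} and ℤ_3^× = {x ∈ ℤ_3 : v_3(x) = 0}. Here v_3(87/31) = v_3(num) − v_3(den) = 1; compare against these criteria.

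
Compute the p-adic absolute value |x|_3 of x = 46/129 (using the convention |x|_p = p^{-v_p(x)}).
|46/129|_3 = 3

Step 1 — compute v_3(x) by factoring powers of 3 out of the numerator and denominator: v_3(46/129) = -1. Step 2 — apply |x|_p = p^{-v_p(x)} = 3^{1} = 3.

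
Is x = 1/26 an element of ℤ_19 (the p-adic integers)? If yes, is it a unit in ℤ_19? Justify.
x ∈ ℤ_19^× (unit); v_19(x) = 0

ℤ_19 = {x ∈ ℚ_19 : v_19(x) ≥ 0} and ℤ_19^× = {x ∈ ℤ_19 : v_19(x) = 0}. Here v_19(1/26) = v_19(num) − v_19(den) = 0; compare against these criteria.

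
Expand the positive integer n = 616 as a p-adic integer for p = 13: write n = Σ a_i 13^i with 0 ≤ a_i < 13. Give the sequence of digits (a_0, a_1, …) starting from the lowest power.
(a_0, a_1, …) = (5, 8, 3)

Repeated division by 13 gives the digits low-to-high: 616 = 5 + 8·13^1 + 3·13^2. Digit sequence: (5, 8, 3).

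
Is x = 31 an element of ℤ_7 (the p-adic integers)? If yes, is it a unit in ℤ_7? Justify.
x ∈ ℤ_7^× (unit); v_7(x) = 0

ℤ_7 = {x ∈ ℚ_7 : v_7(x) ≥ 0} and ℤ_7^× = {x ∈ ℤ_7 : v_7(x) = 0}. Here v_7(31) = v_7(num) − v_7(den) = 0; compare against these criteria.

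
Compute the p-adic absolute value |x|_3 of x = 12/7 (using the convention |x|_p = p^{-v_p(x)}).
|12/7|_3 = 1/3

Step 1 — compute v_3(x) by factoring powers of 3 out of the numerator and denominator: v_3(12/7) = 1. Step 2 — apply |x|_p = p^{-v_p(x)} = 3^{-1} = 1/3.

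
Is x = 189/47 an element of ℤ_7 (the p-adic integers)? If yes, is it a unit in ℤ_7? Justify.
x ∈ ℤ_7 but not a unit; v_7(x) = 1 > 0

ℤ_7 = {x ∈ ℚ_7 : v_7(x) ≥ 0} and ℤ_7^× = {x ∈ ℤ_7 : v_7(x) = 0}. Here v_7(189/47) = v_7(num) − v_7(den) = 1; compare against these criteria.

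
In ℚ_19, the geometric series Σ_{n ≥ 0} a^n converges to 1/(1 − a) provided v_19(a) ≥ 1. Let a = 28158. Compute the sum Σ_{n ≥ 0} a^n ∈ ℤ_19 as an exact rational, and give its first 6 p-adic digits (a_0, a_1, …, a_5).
Σ a^n = 1/(1 − a) = -1/28157;  first 6 digits = (1, 0, 2, 4, 4, 16)

v_19(a) = 2 ≥ 1, so the series converges in ℤ_19 to 1/(1 − a) = 1/(1 − 28158) = -1/28157. Expand this rational in ℤ_19: compute digits iteratively via d_i = x_i mod 19, x_{i+1} = (x_i − d_i)/19. The first 6 digits are (1, 0, 2, 4, 4, 16).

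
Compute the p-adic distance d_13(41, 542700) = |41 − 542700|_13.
d_13(41, 542700) = 1/28561

Step 1 — x − y = 41 − 542700 = -542659. Step 2 — v_13(-542659) = 4 (factor: -542659 = −(13^4 · 19); the sign does not affect v_p). Step 3 — |x − y|_13 = 13^{-4} = 1/28561.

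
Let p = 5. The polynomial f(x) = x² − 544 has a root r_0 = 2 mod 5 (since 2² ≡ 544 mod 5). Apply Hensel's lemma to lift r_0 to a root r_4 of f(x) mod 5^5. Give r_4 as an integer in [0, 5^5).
r_4 = 2737 (mod 3125)

Hensel's recurrence: r_{i+1} = r_i − f(r_i)·(f′(r_i))^{-1} mod 5^{i+2}, with f′(x) = 2x. Iterate:
  r_0 = 2 (mod 5)
  r_1 = 12 (mod 25)
  r_2 = 112 (mod 125)
  r_3 = 237 (mod 625)
  r_4 = 2737 (mod 3125)
Final: r_4 = 2737, and one checks f(r_4) ≡ 0 mod 5^5.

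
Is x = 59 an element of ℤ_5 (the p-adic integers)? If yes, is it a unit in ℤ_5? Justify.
x ∈ ℤ_5^× (unit); v_5(x) = 0

ℤ_5 = {x ∈ ℚ_5 : v_5(x) ≥ 0} and ℤ_5^× = {x ∈ ℤ_5 : v_5(x) = 0}. Here v_5(59) = v_5(num) − v_5(den) = 0; compare against these criteria.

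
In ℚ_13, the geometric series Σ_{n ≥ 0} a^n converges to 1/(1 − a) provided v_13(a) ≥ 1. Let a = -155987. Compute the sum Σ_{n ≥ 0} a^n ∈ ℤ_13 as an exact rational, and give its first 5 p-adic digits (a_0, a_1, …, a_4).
Σ a^n = 1/(1 − a) = 1/155988;  first 5 digits = (1, 0, 0, 7, 7)

v_13(a) = 3 ≥ 1, so the series converges in ℤ_13 to 1/(1 − a) = 1/(1 − (-155987)) = 1/155988. Expand this rational in ℤ_13: compute digits iteratively via d_i = x_i mod 13, x_{i+1} = (x_i − d_i)/13. The first 5 digits are (1, 0, 0, 7, 7).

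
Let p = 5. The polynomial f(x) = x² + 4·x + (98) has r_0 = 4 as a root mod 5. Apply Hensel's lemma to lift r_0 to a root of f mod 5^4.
r_3 = 589 (mod 625)

Hensel: r_{i+1} = r_i − f(r_i)·(f′(r_i))^{-1} mod 5^{i+2}, f′(x) = 2x + 4. Iterate:
  r_0 = 4 (mod 5)
  r_1 = 14 (mod 25)
  r_2 = 89 (mod 125)
  r_3 = 589 (mod 625)
Final: r = 589 satisfies f(r) ≡ 0 mod 5^4.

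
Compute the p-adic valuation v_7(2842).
v_7(2842) = 2

v_7(n) is the largest exponent k such that 7^k divides n. Factor out: 2842 = 7^2 · 58. (Sign doesn't affect v_p.) So v_7(2842) = 2.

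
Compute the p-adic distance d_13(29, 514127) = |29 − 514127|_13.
d_13(29, 514127) = 1/28561

Step 1 — x − y = 29 − 514127 = -514098. Step 2 — v_13(-514098) = 4 (factor: -514098 = −(13^4 · 18); the sign does not affect v_p). Step 3 — |x − y|_13 = 13^{-4} = 1/28561.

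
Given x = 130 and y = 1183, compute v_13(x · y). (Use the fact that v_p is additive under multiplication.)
v_13(153790) = 3

v_p(x) = 1 (factor: 130 = 13^1 · 10); v_p(y) = 2 (factor: 1183 = 13^2 · 7). Additivity: v_p(xy) = v_p(x) + v_p(y) = 1 + 2 = 3. (Direct check: xy = 153790 = 13^3 · (70).)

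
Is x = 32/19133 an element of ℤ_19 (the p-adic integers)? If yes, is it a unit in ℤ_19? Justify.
x ∉ ℤ_19 (v_19(x) = -2 < 0)

ℤ_19 = {x ∈ ℚ_19 : v_19(x) ≥ 0} and ℤ_19^× = {x ∈ ℤ_19 : v_19(x) = 0}. Here v_19(32/19133) = v_19(num) − v_19(den) = -2; compare against these criteria.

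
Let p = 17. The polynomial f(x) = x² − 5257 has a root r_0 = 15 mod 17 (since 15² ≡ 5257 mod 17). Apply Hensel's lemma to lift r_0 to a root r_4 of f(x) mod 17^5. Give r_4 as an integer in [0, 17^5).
r_4 = 393531 (mod 1419857)

Hensel's recurrence: r_{i+1} = r_i − f(r_i)·(f′(r_i))^{-1} mod 17^{i+2}, with f′(x) = 2x. Iterate:
  r_0 = 15 (mod 17)
  r_1 = 202 (mod 289)
  r_2 = 491 (mod 4913)
  r_3 = 59447 (mod 83521)
  r_4 = 393531 (mod 1419857)
Final: r_4 = 393531, and one checks f(r_4) ≡ 0 mod 17^5.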